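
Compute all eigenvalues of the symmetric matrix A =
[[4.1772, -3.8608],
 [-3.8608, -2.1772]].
sigma(A) ≈ {-4, 6}

A is real symmetric, so its spectrum consists of real eigenvalues. Expanding the characteristic polynomial of the displayed matrix gives
  det(λ I - A) = p(λ) = λ^2 + (-2)λ + (-24).
Solving p(λ) = 0 yields eigenvalues ≈ -4, 6. (A is shown rounded to 4 decimals, so these recover the underlying integer eigenvalues to within that precision.)
Verification: the trace of A = 2 equals the sum of eigenvalues 2, and det(A) ≈ -24.0004 matches the eigenvalue product -24.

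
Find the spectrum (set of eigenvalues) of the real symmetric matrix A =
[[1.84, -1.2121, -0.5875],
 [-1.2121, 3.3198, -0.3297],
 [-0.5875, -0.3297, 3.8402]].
sigma(A) ≈ {1, 4} (4 with multiplicity 2)

A is real symmetric, so its spectrum consists of real eigenvalues. Expanding the characteristic polynomial of the displayed matrix gives
  det(λ I - A) = p(λ) = λ^3 + (-9)λ^2 + (24)λ + (-16).
Solving p(λ) = 0 yields eigenvalues ≈ 1, 4, 4. (A is shown rounded to 4 decimals, so these recover the underlying integer eigenvalues to within that precision.)
Verification: the trace of A = 9 equals the sum of eigenvalues 9, and det(A) ≈ 16.0002 matches the eigenvalue product 16.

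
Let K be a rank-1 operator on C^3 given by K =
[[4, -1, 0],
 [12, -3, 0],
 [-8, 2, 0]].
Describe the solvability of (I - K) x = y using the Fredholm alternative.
(I - K) is singular (det(I - K) = 0, i.e. 1 ∈ sigma(K)). (I - K) x = y is solvable iff y ⊥ ker((I - K)^*) = span{(4, -1, 0)}, i.e. iff 4y_1 - y_2 = 0. When solvable, the solutions are x = y + c·(1, 3, -2), c arbitrary (ker(I - K) = span{(1, 3, -2)}, dimension 1).

K has rank 1, so it is an outer product K = u v^T: every row of K is a multiple of one row vector. Reading off the entries, u = (1, 3, -2) and v = (4, -1, 0) (row i of K equals u_i·v^T). A rank-one matrix u v^T satisfies K u = u (v·u) and kills the (2)-dimensional subspace v^⊥, so its characteristic polynomial is lambda^2 (lambda - v·u) with v·u = tr K = 1. Hence the eigenvalues of I - K are 1 (multiplicity 2) and 1 - (1) = 0, so det(I - K) = 0. (Direct check: I - K =
[[-3, 1, 0],
 [-12, 4, 0],
 [8, -2, 1]]
has determinant 0.) So 1 is an eigenvalue of K and (I - K) is not invertible. The finite-dimensional Fredholm alternative says: either (I - K) is invertible, or ker(I - K) ≠ {0} and then range(I - K) = ker((I - K)^*)^⊥, with dim ker(I - K) = dim ker((I - K)^*). We are in the second case, so we need both kernels. Kernel of I - K: (I - K) u = u - u (v·u) = u - u = 0, so ker(I - K) = span{u} = span{(1, 3, -2)} (it is exactly 1-dimensional because rank(I - K) = 2). Kernel of the adjoint: K is real, so (I - K)^* = I - K^T = I - v u^T, and (I - v u^T) v = v - v (u·v) = 0; hence ker((I - K)^*) = span{v} = span{(4, -1, 0)}. Therefore (I - K) x = y is solvable iff <y, v> = 0, i.e. iff 4y_1 - y_2 = 0. When this holds, K y = u (v·y) = 0, so (I - K) y = y and x = y is a particular solution; the full solution set is the line x = y + c·u = y + c·(1, 3, -2), c ∈ C.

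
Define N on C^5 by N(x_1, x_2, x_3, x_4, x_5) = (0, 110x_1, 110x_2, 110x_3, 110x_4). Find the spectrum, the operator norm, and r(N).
sigma(N) = {0}; ||N|| = 110; r(N) = 0. (N is nilpotent with N^5 = 0.)

On C^5, N is a strictly lower-triangular matrix with 110 on the subdiagonal and zeros elsewhere, so its characteristic polynomial is lambda^5 and every eigenvalue is 0: sigma(N) = {0}. For the operator norm, N e_i = 110e_{i+1} for i = 1, ..., 4 and N e_5 = 0, so the singular values of N are 110 (with multiplicity 4) and 0; hence ||N|| = 110. The spectral radius r(N) = max|lambda| = 0. Note ||N|| > r(N) — characteristic of non-normal nilpotent operators. Indeed N^5 = 0.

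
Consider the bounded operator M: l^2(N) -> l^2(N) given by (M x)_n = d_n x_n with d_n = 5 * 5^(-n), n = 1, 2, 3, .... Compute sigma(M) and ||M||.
sigma(M) = {5 * 5^(-n) : n ≥ 1} ∪ {0}; ||M|| = 1

A bounded diagonal operator on l^2 with diagonal entries d_n has spectrum equal to the closure of {d_n : n ≥ 1}: every d_n is an eigenvalue (with eigenvector e_n), so {d_n} ⊂ sigma(M); the spectrum is closed, so its closure is too; and for lambda not in the closure, (M - lambda I) has bounded inverse (the diagonal entries 1/(d_n - lambda) are bounded). For our sequence d_n = 5 * 5^(-n), n = 1, 2, 3, ...:
  - {d_n} = {5 * 5^(-n) : n ≥ 1}; the only limit point is 0
  - closure = {5 * 5^(-n) : n ≥ 1} ∪ {0}
For the norm: a diagonal operator has ||M|| = sup_n |d_n|. Here d_n = 5 * 5^(-n) is positive and decreasing, so sup_n |d_n| = d_1 = 5/5 = 1. So ||M|| = 1.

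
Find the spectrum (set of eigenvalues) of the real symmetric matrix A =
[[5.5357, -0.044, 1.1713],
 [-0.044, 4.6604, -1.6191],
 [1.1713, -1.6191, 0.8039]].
sigma(A) ≈ {0, 5, 6}

A is real symmetric, so its spectrum consists of real eigenvalues. Expanding the characteristic polynomial of the displayed matrix gives
  det(λ I - A) = p(λ) = λ^3 + (-11)λ^2 + (30)λ + (0).
Solving p(λ) = 0 yields eigenvalues ≈ 0, 5, 6. (A is shown rounded to 4 decimals, so these recover the underlying integer eigenvalues to within that precision.)
Verification: the trace of A = 11 equals the sum of eigenvalues 11, and det(A) ≈ -0.0008 matches the eigenvalue product 0.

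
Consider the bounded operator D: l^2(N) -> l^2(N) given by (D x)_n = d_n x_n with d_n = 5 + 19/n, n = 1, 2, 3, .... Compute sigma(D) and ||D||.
sigma(D) = {5 + 19/n : n ≥ 1} ∪ {5}; ||D|| = 24

A bounded diagonal operator on l^2 with diagonal entries d_n has spectrum equal to the closure of {d_n : n ≥ 1}: every d_n is an eigenvalue (with eigenvector e_n), so {d_n} ⊂ sigma(D); the spectrum is closed, so its closure is too; and for lambda not in the closure, (D - lambda I) has bounded inverse (the diagonal entries 1/(d_n - lambda) are bounded). For our sequence d_n = 5 + 19/n, n = 1, 2, 3, ...:
  - {d_n} = {5 + 19/n : n ≥ 1}; the only limit point is 5
  - closure = {5 + 19/n : n ≥ 1} ∪ {5}
For the norm: a diagonal operator has ||D|| = sup_n |d_n|. Here d_n = 5 + 19/n is positive and decreasing, so sup_n |d_n| = d_1 = 5 + 19 = 24. So ||D|| = 24.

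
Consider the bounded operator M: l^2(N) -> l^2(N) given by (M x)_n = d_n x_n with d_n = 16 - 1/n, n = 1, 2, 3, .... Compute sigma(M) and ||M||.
sigma(M) = {16 - 1/n : n ≥ 1} ∪ {16}; ||M|| = 16

A bounded diagonal operator on l^2 with diagonal entries d_n has spectrum equal to the closure of {d_n : n ≥ 1}: every d_n is an eigenvalue (with eigenvector e_n), so {d_n} ⊂ sigma(M); the spectrum is closed, so its closure is too; and for lambda not in the closure, (M - lambda I) has bounded inverse (the diagonal entries 1/(d_n - lambda) are bounded). For our sequence d_n = 16 - 1/n, n = 1, 2, 3, ...:
  - {d_n} = {16 - 1/n : n ≥ 1}; the only limit point is 16
  - closure = {16 - 1/n : n ≥ 1} ∪ {16}
For the norm: a diagonal operator has ||M|| = sup_n |d_n|. Here d_n = 16 - 1/n increases monotonically from d_1 = 15 toward 16, with all terms in [15, 16); so sup_n |d_n| = 16 (the supremum is the limit, not attained). So ||M|| = 16.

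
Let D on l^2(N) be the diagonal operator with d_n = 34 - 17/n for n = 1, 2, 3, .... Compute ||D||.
||D|| = 34

For a diagonal operator on l^2 with entries d_n, ||D|| = sup_n |d_n|. Here d_1 = 17, d_2 = 51/2, ..., and d_n = 34 - 17/n increases monotonically toward 34. All terms lie in [17, 34), so |d_n| = d_n and the supremum is the limit 34, which is not attained by any individual d_n. Hence ||D|| = 34.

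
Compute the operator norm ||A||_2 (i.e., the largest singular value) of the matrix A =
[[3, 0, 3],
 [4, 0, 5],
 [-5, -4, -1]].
||A||_2 ≈ 9.0743 (= sqrt(largest eigenvalue of A^T A))

||A||_2 = sigma_max(A) = sqrt(lambda_max(A^T A)). Form the symmetric matrix M = A^T A =
[[50, 20, 34],
 [20, 16, 4],
 [34, 4, 35]].
Its characteristic polynomial (trace, sum of principal 2x2 minors, determinant of M give the coefficients) is
  p(λ) = det(λ I - M) = λ^3 - 101λ^2 + 1538λ - 144.
No integer candidate from the rational root theorem (±divisors of 144) is a root, so the roots are irrational. The cubic discriminant is Δ = 9386305604 > 0, so there are three distinct real roots. p(0) = -144 and p(1) = 1294 have opposite signs, so a root lies in (0, 1); Newton's method refines it to λ ≈ 0.0942. p(18) = 648 and p(19) = -524 have opposite signs, so a root lies in (18, 19); Newton's method refines it to λ ≈ 18.5624. p(82) = -1784 and p(83) = 3508 have opposite signs, so a root lies in (82, 83); Newton's method refines it to λ ≈ 82.3433. Check (Vieta): the three roots sum to 101, matching tr M = 101.
So the eigenvalues of A^T A are ≈ 0.0942, 18.5624, 82.3433 (all ≥ 0, as they must be for A^T A). The largest is λ_max ≈ 82.3433, hence ||A||_2 = sqrt(λ_max) ≈ 9.0743.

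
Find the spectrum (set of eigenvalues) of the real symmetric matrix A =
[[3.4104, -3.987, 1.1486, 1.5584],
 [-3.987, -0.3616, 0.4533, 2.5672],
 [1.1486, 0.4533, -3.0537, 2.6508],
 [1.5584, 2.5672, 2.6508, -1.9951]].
sigma(A) ≈ {-6, -4, 2, 6}

A is real symmetric, so its spectrum consists of real eigenvalues. Expanding the characteristic polynomial of the displayed matrix gives
  det(λ I - A) = p(λ) = λ^4 + (2)λ^3 + (-44)λ^2 + (-72.0019)λ + (288.0027).
Solving p(λ) = 0 yields eigenvalues ≈ -6, -4, 2, 6. (A is shown rounded to 4 decimals, so these recover the underlying integer eigenvalues to within that precision.)
Verification: the trace of A = -2 equals the sum of eigenvalues -2, and det(A) ≈ 288.0027 matches the eigenvalue product 288.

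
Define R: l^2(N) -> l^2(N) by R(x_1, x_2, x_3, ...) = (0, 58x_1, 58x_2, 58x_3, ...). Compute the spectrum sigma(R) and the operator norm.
sigma(R) = closed disk {z in C : |z| ≤ 58}; ||R|| = 58

Note R = 58·U where U is the unit right shift (U x)_k = x_{k-1} (with x_0 := 0); so ||R|| = 58||U|| and sigma(R) = 58·sigma(U). ||R x||^2 = sum_{k≥1} |58x_k|^2 = 3364||x||^2, so ||R|| = 58 and sigma(R) ⊂ {|z| ≤ 58}. For any |lambda| < 58, the equation (R - lambda I) x = 0 forces x_1 = 0, then 58x_k = lambda x_{k+1} ⇒ x = 0, so R has no eigenvalues. But (R - lambda I) is not surjective for |lambda| < 58: solving (R - lambda I) x = e_1 would require x_n proportional to (lambda/58)^(-n), which is not in l^2. So every |lambda| < 58 lies in the residual spectrum. The boundary |lambda| = 58 is in the approximate point spectrum (the spectrum is closed). Hence sigma(R) is the closed disk of radius 58.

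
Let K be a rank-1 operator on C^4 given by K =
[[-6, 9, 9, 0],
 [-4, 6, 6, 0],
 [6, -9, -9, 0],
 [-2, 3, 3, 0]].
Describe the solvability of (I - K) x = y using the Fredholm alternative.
(I - K) is invertible (det(I - K) = 10 ≠ 0), so for every y in C^4 the equation (I - K) x = y has a unique solution.

K has rank 1, so it is an outer product K = u v^T: every row of K is a multiple of one row vector. Reading off the entries, u = (3, 2, -3, 1) and v = (-2, 3, 3, 0) (row i of K equals u_i·v^T). A rank-one matrix u v^T satisfies K u = u (v·u) and kills the (3)-dimensional subspace v^⊥, so its characteristic polynomial is lambda^3 (lambda - v·u) with v·u = tr K = -9. Hence the eigenvalues of I - K are 1 (multiplicity 3) and 1 - (-9) = 10, so det(I - K) = 10. (Direct check: I - K =
[[7, -9, -9, 0],
 [4, -5, -6, 0],
 [-6, 9, 10, 0],
 [2, -3, -3, 1]]
has determinant 10.) The finite-dimensional Fredholm alternative says: either (I - K) is invertible, or ker(I - K) ≠ {0} and then range(I - K) = ker((I - K)^*)^⊥, with dim ker(I - K) = dim ker((I - K)^*). Since det(I - K) ≠ 0, 1 is not an eigenvalue of K and ker(I - K) = {0}, so we are in the first case: for every y there is a unique x = (I - K)^(-1) y. Explicitly, by the Sherman–Morrison formula, (I - u v^T)^(-1) = I + u v^T/(1 - v·u), i.e. (I - K)^(-1) = I + K/(10).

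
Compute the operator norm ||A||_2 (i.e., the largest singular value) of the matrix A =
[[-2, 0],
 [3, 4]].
||A||_2 = sqrt((29 + sqrt(585))/2) ≈ 5.1569 (= sqrt(largest eigenvalue of A^T A))

||A||_2 = sigma_max(A) = sqrt(lambda_max(A^T A)). Form the symmetric matrix M = A^T A =
[[13, 12],
 [12, 16]].
Its characteristic polynomial (trace, determinant of M give the coefficients) is
  p(λ) = det(λ I - M) = λ^2 - 29λ + 64.
For λ^2 - 29λ + 64 the discriminant is 585. It is nonnegative but not a perfect square, so the roots are real and irrational: λ = (29 ± sqrt(585))/2 ≈ 26.5934, 2.4066.
So the eigenvalues of A^T A are ≈ 2.4066, 26.5934 (all ≥ 0, as they must be for A^T A). The largest is λ_max = (29 + sqrt(585))/2 ≈ 26.5934, hence ||A||_2 = sqrt(λ_max) = sqrt((29 + sqrt(585))/2) ≈ 5.1569.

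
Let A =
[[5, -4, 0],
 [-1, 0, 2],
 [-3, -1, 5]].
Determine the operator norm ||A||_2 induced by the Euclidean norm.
||A||_2 ≈ 7.2456 (= sqrt(largest eigenvalue of A^T A))

||A||_2 = sigma_max(A) = sqrt(lambda_max(A^T A)). Form the symmetric matrix M = A^T A =
[[35, -17, -17],
 [-17, 17, -5],
 [-17, -5, 29]].
Its characteristic polynomial (trace, sum of principal 2x2 minors, determinant of M give the coefficients) is
  p(λ) = det(λ I - M) = λ^3 - 81λ^2 + 1500λ - 196.
No integer candidate from the rational root theorem (±divisors of 196) is a root, so the roots are irrational. The cubic discriminant is Δ = 1273215024 > 0, so there are three distinct real roots. p(0) = -196 and p(1) = 1224 have opposite signs, so a root lies in (0, 1); Newton's method refines it to λ ≈ 0.1316. p(28) = 252 and p(29) = -428 have opposite signs, so a root lies in (28, 29); Newton's method refines it to λ ≈ 28.3691. p(52) = -612 and p(53) = 652 have opposite signs, so a root lies in (52, 53); Newton's method refines it to λ ≈ 52.4993. Check (Vieta): the three roots sum to 81, matching tr M = 81.
So the eigenvalues of A^T A are ≈ 0.1316, 28.3691, 52.4993 (all ≥ 0, as they must be for A^T A). The largest is λ_max ≈ 52.4993, hence ||A||_2 = sqrt(λ_max) ≈ 7.2456.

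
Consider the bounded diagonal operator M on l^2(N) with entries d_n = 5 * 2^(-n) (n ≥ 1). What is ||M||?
||M|| = 5/2 (attained at n = 1)

For M diagonal, ||M|| = sup_n |d_n|. The sequence d_n = 5 * 2^(-n) is positive and strictly decreasing (ratio 2^(-1) < 1), so the supremum is d_1 = 5/2. Hence ||M|| = 5/2.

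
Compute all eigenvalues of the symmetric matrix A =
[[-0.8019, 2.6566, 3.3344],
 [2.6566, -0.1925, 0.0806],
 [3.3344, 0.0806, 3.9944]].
sigma(A) ≈ {-4, 1, 6}

A is real symmetric, so its spectrum consists of real eigenvalues. Expanding the characteristic polynomial of the displayed matrix gives
  det(λ I - A) = p(λ) = λ^3 + (-3)λ^2 + (-22)λ + (24).
Solving p(λ) = 0 yields eigenvalues ≈ -4, 1, 6. (A is shown rounded to 4 decimals, so these recover the underlying integer eigenvalues to within that precision.)
Verification: the trace of A = 3 equals the sum of eigenvalues 3, and det(A) ≈ -24.0006 matches the eigenvalue product -24.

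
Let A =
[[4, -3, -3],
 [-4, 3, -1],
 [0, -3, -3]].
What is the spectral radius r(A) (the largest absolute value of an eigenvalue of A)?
r(A) ≈ 6.5461

The eigenvalues of A are the roots of its characteristic polynomial. With M = A (coefficients from the trace, the sum of principal 2x2 minors, and det A):
  p(λ) = det(λ I - M) = λ^3 - 4λ^2 - 24λ + 48.
No integer candidate from the rational root theorem (±divisors of 48) is a root, so the roots are irrational. The cubic discriminant is Δ = 97536 > 0, so there are three distinct real roots. p(-5) = -57 and p(-4) = 16 have opposite signs, so a root lies in (-5, -4); Newton's method refines it to λ ≈ -4.2653. p(1) = 21 and p(2) = -8 have opposite signs, so a root lies in (1, 2); Newton's method refines it to λ ≈ 1.7191. p(6) = -24 and p(7) = 27 have opposite signs, so a root lies in (6, 7); Newton's method refines it to λ ≈ 6.5461. Check (Vieta): the three roots sum to 4, matching tr M = 4.
Thus the eigenvalues (to 4 decimals) are -4.2653 (modulus 4.2653); 1.7191 (modulus 1.7191); 6.5461 (modulus 6.5461). The spectral radius is the largest modulus: r(A) ≈ 6.5461. (Cross-check: r(A) ≤ ||A||_2 ≈ 7.7435; equality holds whenever A is normal, though it can also hold for some non-normal A.)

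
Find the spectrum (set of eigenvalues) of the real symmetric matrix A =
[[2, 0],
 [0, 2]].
sigma(A) ≈ {2} (2 with multiplicity 2)

A is real symmetric, so its spectrum consists of real eigenvalues. Expanding the characteristic polynomial of the displayed matrix gives
  det(λ I - A) = p(λ) = λ^2 + (-4)λ + (4).
Solving p(λ) = 0 yields eigenvalues ≈ 2, 2. (A is shown rounded to 4 decimals, so these recover the underlying integer eigenvalues to within that precision.)
Verification: the trace of A = 4 equals the sum of eigenvalues 4, and det(A) ≈ 4.0000 matches the eigenvalue product 4.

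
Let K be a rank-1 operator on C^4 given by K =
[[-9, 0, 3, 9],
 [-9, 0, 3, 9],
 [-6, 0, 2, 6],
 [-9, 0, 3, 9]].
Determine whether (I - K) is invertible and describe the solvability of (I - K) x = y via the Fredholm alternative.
(I - K) is invertible (det(I - K) = -1 ≠ 0), so for every y in C^4 the equation (I - K) x = y has a unique solution.

K has rank 1, so it is an outer product K = u v^T: every row of K is a multiple of one row vector. Reading off the entries, u = (-3, -3, -2, -3) and v = (3, 0, -1, -3) (row i of K equals u_i·v^T). A rank-one matrix u v^T satisfies K u = u (v·u) and kills the (3)-dimensional subspace v^⊥, so its characteristic polynomial is lambda^3 (lambda - v·u) with v·u = tr K = 2. Hence the eigenvalues of I - K are 1 (multiplicity 3) and 1 - (2) = -1, so det(I - K) = -1. (Direct check: I - K =
[[10, 0, -3, -9],
 [9, 1, -3, -9],
 [6, 0, -1, -6],
 [9, 0, -3, -8]]
has determinant -1.) The finite-dimensional Fredholm alternative says: either (I - K) is invertible, or ker(I - K) ≠ {0} and then range(I - K) = ker((I - K)^*)^⊥, with dim ker(I - K) = dim ker((I - K)^*). Since det(I - K) ≠ 0, 1 is not an eigenvalue of K and ker(I - K) = {0}, so we are in the first case: for every y there is a unique x = (I - K)^(-1) y. Explicitly, by the Sherman–Morrison formula, (I - u v^T)^(-1) = I + u v^T/(1 - v·u), i.e. (I - K)^(-1) = I - K.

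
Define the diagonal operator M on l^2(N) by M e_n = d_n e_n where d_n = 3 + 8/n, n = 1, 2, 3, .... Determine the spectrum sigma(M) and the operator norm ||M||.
sigma(M) = {3 + 8/n : n ≥ 1} ∪ {3}; ||M|| = 11

A bounded diagonal operator on l^2 with diagonal entries d_n has spectrum equal to the closure of {d_n : n ≥ 1}: every d_n is an eigenvalue (with eigenvector e_n), so {d_n} ⊂ sigma(M); the spectrum is closed, so its closure is too; and for lambda not in the closure, (M - lambda I) has bounded inverse (the diagonal entries 1/(d_n - lambda) are bounded). For our sequence d_n = 3 + 8/n, n = 1, 2, 3, ...:
  - {d_n} = {3 + 8/n : n ≥ 1}; the only limit point is 3
  - closure = {3 + 8/n : n ≥ 1} ∪ {3}
For the norm: a diagonal operator has ||M|| = sup_n |d_n|. Here d_n = 3 + 8/n is positive and decreasing, so sup_n |d_n| = d_1 = 3 + 8 = 11. So ||M|| = 11.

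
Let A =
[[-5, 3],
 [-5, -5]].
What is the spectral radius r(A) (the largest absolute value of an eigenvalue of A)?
r(A) = sqrt(40) ≈ 6.3246

The eigenvalues of A are the roots of its characteristic polynomial. With M = A (coefficients from the trace and determinant):
  p(λ) = det(λ I - M) = λ^2 + 10λ + 40.
For λ^2 + 10λ + 40 the discriminant is -60. It is negative, so the roots are the complex-conjugate pair λ = -5 ± (sqrt(60)/2) i ≈ -5 ± 3.873i. For a conjugate pair the product of the roots equals the constant term, so |λ|^2 = 40 and |λ| = sqrt(40) ≈ 6.3246.
Thus the eigenvalues (to 4 decimals) are -5 ± 3.873i (modulus 6.3246). The spectral radius is the largest modulus: r(A) = sqrt(40) ≈ 6.3246. (Cross-check: r(A) ≤ ||A||_2 ≈ 7.4031; equality holds whenever A is normal, though it can also hold for some non-normal A.)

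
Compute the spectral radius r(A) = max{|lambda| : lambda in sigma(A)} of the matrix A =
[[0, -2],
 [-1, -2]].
r(A) = (2 + sqrt(12))/2 ≈ 2.7321

The eigenvalues of A are the roots of its characteristic polynomial. With M = A (coefficients from the trace and determinant):
  p(λ) = det(λ I - M) = λ^2 + 2λ - 2.
For λ^2 + 2λ - 2 the discriminant is 12. It is nonnegative but not a perfect square, so the roots are real and irrational: λ = (-2 ± sqrt(12))/2 ≈ 0.7321, -2.7321.
Thus the eigenvalues (to 4 decimals) are 0.7321 (modulus 0.7321); -2.7321 (modulus 2.7321). The spectral radius is the largest modulus: r(A) = (2 + sqrt(12))/2 ≈ 2.7321. (Cross-check: r(A) ≤ ||A||_2 ≈ 2.9208; equality holds whenever A is normal, though it can also hold for some non-normal A.)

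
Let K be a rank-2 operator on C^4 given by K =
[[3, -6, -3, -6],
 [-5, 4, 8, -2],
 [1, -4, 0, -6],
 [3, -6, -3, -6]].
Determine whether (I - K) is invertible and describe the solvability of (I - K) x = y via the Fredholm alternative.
(I - K) is invertible (det(I - K) = -37 ≠ 0), so for every y in C^4 the equation (I - K) x = y has a unique solution.

K has rank 2 and factors as K = U V^T = u1 v1^T + u2 v2^T with u1 = (-3, -1, -3, -3), v1 = (-1, 2, 1, 2), u2 = (0, -3, -1, 0), v2 = (2, -2, -3, 0) (multiplying out reproduces the displayed K). The nonzero eigenvalues of U V^T coincide with those of the 2 x 2 matrix G = V^T U = [[v1·u1, v1·u2], [v2·u1, v2·u2]] = [[-8, -7], [5, 9]], and by the Sylvester determinant identity det(I_4 - U V^T) = det(I_2 - V^T U) = det([[9, 7], [-5, -8]]) = (9)(-8) - (7)(-5) = -37. (Direct check: I - K =
[[-2, 6, 3, 6],
 [5, -3, -8, 2],
 [-1, 4, 1, 6],
 [-3, 6, 3, 7]]
has determinant -37.) The finite-dimensional Fredholm alternative says: either (I - K) is invertible, or ker(I - K) ≠ {0} and then range(I - K) = ker((I - K)^*)^⊥, with dim ker(I - K) = dim ker((I - K)^*). Since det(I - K) ≠ 0, 1 is not an eigenvalue of K and ker(I - K) = {0}, so we are in the first case: for every y there is a unique x = (I - K)^(-1) y. (Explicitly, by the Woodbury identity, (I - U V^T)^(-1) = I + U (I_2 - G)^(-1) V^T.)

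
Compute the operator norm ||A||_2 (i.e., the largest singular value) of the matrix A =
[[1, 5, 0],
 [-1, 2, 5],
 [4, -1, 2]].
||A||_2 ≈ 6.1325 (= sqrt(largest eigenvalue of A^T A))

||A||_2 = sigma_max(A) = sqrt(lambda_max(A^T A)). Form the symmetric matrix M = A^T A =
[[18, -1, 3],
 [-1, 30, 8],
 [3, 8, 29]].
Its characteristic polynomial (trace, sum of principal 2x2 minors, determinant of M give the coefficients) is
  p(λ) = det(λ I - M) = λ^3 - 77λ^2 + 1858λ - 14161.
No integer candidate from the rational root theorem (±divisors of 14161) is a root, so the roots are irrational. The cubic discriminant is Δ = 4363657 > 0, so there are three distinct real roots. p(16) = -49 and p(17) = 85 have opposite signs, so a root lies in (16, 17); Newton's method refines it to λ ≈ 16.3207. p(23) = 7 and p(24) = -97 have opposite signs, so a root lies in (23, 24); Newton's method refines it to λ ≈ 23.0717. p(37) = -175 and p(38) = 127 have opposite signs, so a root lies in (37, 38); Newton's method refines it to λ ≈ 37.6076. Check (Vieta): the three roots sum to 77, matching tr M = 77.
So the eigenvalues of A^T A are ≈ 16.3207, 23.0717, 37.6076 (all ≥ 0, as they must be for A^T A). The largest is λ_max ≈ 37.6076, hence ||A||_2 = sqrt(λ_max) ≈ 6.1325.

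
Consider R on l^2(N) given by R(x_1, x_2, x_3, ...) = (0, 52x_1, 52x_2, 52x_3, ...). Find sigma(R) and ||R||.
sigma(R) = closed disk {z in C : |z| ≤ 52}; ||R|| = 52

Note R = 52·U where U is the unit right shift (U x)_k = x_{k-1} (with x_0 := 0); so ||R|| = 52||U|| and sigma(R) = 52·sigma(U). ||R x||^2 = sum_{k≥1} |52x_k|^2 = 2704||x||^2, so ||R|| = 52 and sigma(R) ⊂ {|z| ≤ 52}. For any |lambda| < 52, the equation (R - lambda I) x = 0 forces x_1 = 0, then 52x_k = lambda x_{k+1} ⇒ x = 0, so R has no eigenvalues. But (R - lambda I) is not surjective for |lambda| < 52: solving (R - lambda I) x = e_1 would require x_n proportional to (lambda/52)^(-n), which is not in l^2. So every |lambda| < 52 lies in the residual spectrum. The boundary |lambda| = 52 is in the approximate point spectrum (the spectrum is closed). Hence sigma(R) is the closed disk of radius 52.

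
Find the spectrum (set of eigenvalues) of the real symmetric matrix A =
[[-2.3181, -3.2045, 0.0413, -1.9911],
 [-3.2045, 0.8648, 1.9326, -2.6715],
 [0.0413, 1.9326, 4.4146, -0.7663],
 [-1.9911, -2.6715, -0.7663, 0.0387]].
sigma(A) ≈ {-6, 1, 2, 6}

A is real symmetric, so its spectrum consists of real eigenvalues. Expanding the characteristic polynomial of the displayed matrix gives
  det(λ I - A) = p(λ) = λ^4 + (-3)λ^3 + (-34)λ^2 + (107.9969)λ + (-71.9952).
Solving p(λ) = 0 yields eigenvalues ≈ -6, 1, 2, 6. (A is shown rounded to 4 decimals, so these recover the underlying integer eigenvalues to within that precision.)
Verification: the trace of A = 3 equals the sum of eigenvalues 3, and det(A) ≈ -71.9952 matches the eigenvalue product -72.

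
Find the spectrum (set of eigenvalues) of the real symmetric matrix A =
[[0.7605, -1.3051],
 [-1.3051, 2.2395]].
sigma(A) ≈ {0, 3}

A is real symmetric, so its spectrum consists of real eigenvalues. Expanding the characteristic polynomial of the displayed matrix gives
  det(λ I - A) = p(λ) = λ^2 + (-3)λ + (0).
Solving p(λ) = 0 yields eigenvalues ≈ 0, 3. (A is shown rounded to 4 decimals, so these recover the underlying integer eigenvalues to within that precision.)
Verification: the trace of A = 3 equals the sum of eigenvalues 3, and det(A) ≈ -0.0001 matches the eigenvalue product 0.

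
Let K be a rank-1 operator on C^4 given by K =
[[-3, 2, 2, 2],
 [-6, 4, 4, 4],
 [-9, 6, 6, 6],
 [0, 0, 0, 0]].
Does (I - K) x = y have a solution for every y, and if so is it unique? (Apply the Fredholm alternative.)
(I - K) is invertible (det(I - K) = -6 ≠ 0), so for every y in C^4 the equation (I - K) x = y has a unique solution.

K has rank 1, so it is an outer product K = u v^T: every row of K is a multiple of one row vector. Reading off the entries, u = (1, 2, 3, 0) and v = (-3, 2, 2, 2) (row i of K equals u_i·v^T). A rank-one matrix u v^T satisfies K u = u (v·u) and kills the (3)-dimensional subspace v^⊥, so its characteristic polynomial is lambda^3 (lambda - v·u) with v·u = tr K = 7. Hence the eigenvalues of I - K are 1 (multiplicity 3) and 1 - (7) = -6, so det(I - K) = -6. (Direct check: I - K =
[[4, -2, -2, -2],
 [6, -3, -4, -4],
 [9, -6, -5, -6],
 [0, 0, 0, 1]]
has determinant -6.) The finite-dimensional Fredholm alternative says: either (I - K) is invertible, or ker(I - K) ≠ {0} and then range(I - K) = ker((I - K)^*)^⊥, with dim ker(I - K) = dim ker((I - K)^*). Since det(I - K) ≠ 0, 1 is not an eigenvalue of K and ker(I - K) = {0}, so we are in the first case: for every y there is a unique x = (I - K)^(-1) y. Explicitly, by the Sherman–Morrison formula, (I - u v^T)^(-1) = I + u v^T/(1 - v·u), i.e. (I - K)^(-1) = I + K/(-6).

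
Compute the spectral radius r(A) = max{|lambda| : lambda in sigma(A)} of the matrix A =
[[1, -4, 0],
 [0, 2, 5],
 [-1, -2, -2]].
r(A) ≈ 3.1744

The eigenvalues of A are the roots of its characteristic polynomial. With M = A (coefficients from the trace, the sum of principal 2x2 minors, and det A):
  p(λ) = det(λ I - M) = λ^3 - λ^2 + 6λ - 26.
No integer candidate from the rational root theorem (±divisors of 26) is a root, so the roots are irrational. The cubic discriminant is Δ = -16376 < 0, so there is one real root and a complex-conjugate pair. p(2) = -10 and p(3) = 10 have opposite signs, so a root lies in (2, 3); Newton's method refines it to λ ≈ 2.5801. Dividing out (λ - (2.5801)) leaves approximately λ^2 + 1.5801λ + 10.077. For λ^2 + 1.5801λ + 10.077 the discriminant is -37.8111. It is negative, so the remaining roots are the complex-conjugate pair λ ≈ -0.7901 ± 3.0745i. Their product equals the constant term, so |λ|^2 ≈ 10.077 and |λ| ≈ 3.1744.
Thus the eigenvalues (to 4 decimals) are 2.5801 (modulus 2.5801); -0.7901 ± 3.0745i (modulus 3.1744). The spectral radius is the largest modulus: r(A) ≈ 3.1744. (Cross-check: r(A) ≤ ||A||_2 ≈ 6.3815; equality holds whenever A is normal, though it can also hold for some non-normal A.)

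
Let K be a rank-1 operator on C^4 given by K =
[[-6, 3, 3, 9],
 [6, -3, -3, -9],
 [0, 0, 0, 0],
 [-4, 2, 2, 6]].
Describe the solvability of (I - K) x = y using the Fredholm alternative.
(I - K) is invertible (det(I - K) = 4 ≠ 0), so for every y in C^4 the equation (I - K) x = y has a unique solution.

K has rank 1, so it is an outer product K = u v^T: every row of K is a multiple of one row vector. Reading off the entries, u = (3, -3, 0, 2) and v = (-2, 1, 1, 3) (row i of K equals u_i·v^T). A rank-one matrix u v^T satisfies K u = u (v·u) and kills the (3)-dimensional subspace v^⊥, so its characteristic polynomial is lambda^3 (lambda - v·u) with v·u = tr K = -3. Hence the eigenvalues of I - K are 1 (multiplicity 3) and 1 - (-3) = 4, so det(I - K) = 4. (Direct check: I - K =
[[7, -3, -3, -9],
 [-6, 4, 3, 9],
 [0, 0, 1, 0],
 [4, -2, -2, -5]]
has determinant 4.) The finite-dimensional Fredholm alternative says: either (I - K) is invertible, or ker(I - K) ≠ {0} and then range(I - K) = ker((I - K)^*)^⊥, with dim ker(I - K) = dim ker((I - K)^*). Since det(I - K) ≠ 0, 1 is not an eigenvalue of K and ker(I - K) = {0}, so we are in the first case: for every y there is a unique x = (I - K)^(-1) y. Explicitly, by the Sherman–Morrison formula, (I - u v^T)^(-1) = I + u v^T/(1 - v·u), i.e. (I - K)^(-1) = I + K/(4).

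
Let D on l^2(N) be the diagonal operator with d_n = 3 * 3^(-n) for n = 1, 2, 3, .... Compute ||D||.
||D|| = 1 (attained at n = 1)

For D diagonal, ||D|| = sup_n |d_n|. The sequence d_n = 3 * 3^(-n) is positive and strictly decreasing (ratio 3^(-1) < 1), so the supremum is d_1 = 3/3 = 1. Hence ||D|| = 1.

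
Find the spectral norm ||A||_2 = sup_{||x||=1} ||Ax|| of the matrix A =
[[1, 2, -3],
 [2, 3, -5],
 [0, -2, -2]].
||A||_2 ≈ 7.2381 (= sqrt(largest eigenvalue of A^T A))

||A||_2 = sigma_max(A) = sqrt(lambda_max(A^T A)). Form the symmetric matrix M = A^T A =
[[5, 8, -13],
 [8, 17, -17],
 [-13, -17, 38]].
Its characteristic polynomial (trace, sum of principal 2x2 minors, determinant of M give the coefficients) is
  p(λ) = det(λ I - M) = λ^3 - 60λ^2 + 399λ - 16.
No integer candidate from the rational root theorem (±divisors of 16) is a root, so the roots are irrational. The cubic discriminant is Δ = 312102612 > 0, so there are three distinct real roots. p(0) = -16 and p(1) = 324 have opposite signs, so a root lies in (0, 1); Newton's method refines it to λ ≈ 0.0403. p(7) = 180 and p(8) = -152 have opposite signs, so a root lies in (7, 8); Newton's method refines it to λ ≈ 7.5698. p(52) = -900 and p(53) = 1468 have opposite signs, so a root lies in (52, 53); Newton's method refines it to λ ≈ 52.3899. Check (Vieta): the three roots sum to 60, matching tr M = 60.
So the eigenvalues of A^T A are ≈ 0.0403, 7.5698, 52.3899 (all ≥ 0, as they must be for A^T A). The largest is λ_max ≈ 52.3899, hence ||A||_2 = sqrt(λ_max) ≈ 7.2381.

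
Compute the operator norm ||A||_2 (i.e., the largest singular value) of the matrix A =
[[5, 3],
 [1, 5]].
||A||_2 = sqrt((60 + sqrt(1664))/2) ≈ 7.099 (= sqrt(largest eigenvalue of A^T A))

||A||_2 = sigma_max(A) = sqrt(lambda_max(A^T A)). Form the symmetric matrix M = A^T A =
[[26, 20],
 [20, 34]].
Its characteristic polynomial (trace, determinant of M give the coefficients) is
  p(λ) = det(λ I - M) = λ^2 - 60λ + 484.
For λ^2 - 60λ + 484 the discriminant is 1664. It is nonnegative but not a perfect square, so the roots are real and irrational: λ = (60 ± sqrt(1664))/2 ≈ 50.3961, 9.6039.
So the eigenvalues of A^T A are ≈ 9.6039, 50.3961 (all ≥ 0, as they must be for A^T A). The largest is λ_max = (60 + sqrt(1664))/2 ≈ 50.3961, hence ||A||_2 = sqrt(λ_max) = sqrt((60 + sqrt(1664))/2) ≈ 7.099.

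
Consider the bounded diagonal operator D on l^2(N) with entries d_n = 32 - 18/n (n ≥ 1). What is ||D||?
||D|| = 32

For a diagonal operator on l^2 with entries d_n, ||D|| = sup_n |d_n|. Here d_1 = 14, d_2 = 23, ..., and d_n = 32 - 18/n increases monotonically toward 32. All terms lie in [14, 32), so |d_n| = d_n and the supremum is the limit 32, which is not attained by any individual d_n. Hence ||D|| = 32.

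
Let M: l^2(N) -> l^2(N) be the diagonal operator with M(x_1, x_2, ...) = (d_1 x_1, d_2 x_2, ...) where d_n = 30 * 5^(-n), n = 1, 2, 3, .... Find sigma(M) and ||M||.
sigma(M) = {30 * 5^(-n) : n ≥ 1} ∪ {0}; ||M|| = 6

A bounded diagonal operator on l^2 with diagonal entries d_n has spectrum equal to the closure of {d_n : n ≥ 1}: every d_n is an eigenvalue (with eigenvector e_n), so {d_n} ⊂ sigma(M); the spectrum is closed, so its closure is too; and for lambda not in the closure, (M - lambda I) has bounded inverse (the diagonal entries 1/(d_n - lambda) are bounded). For our sequence d_n = 30 * 5^(-n), n = 1, 2, 3, ...:
  - {d_n} = {30 * 5^(-n) : n ≥ 1}; the only limit point is 0
  - closure = {30 * 5^(-n) : n ≥ 1} ∪ {0}
For the norm: a diagonal operator has ||M|| = sup_n |d_n|. Here d_n = 30 * 5^(-n) is positive and decreasing, so sup_n |d_n| = d_1 = 30/5 = 6. So ||M|| = 6.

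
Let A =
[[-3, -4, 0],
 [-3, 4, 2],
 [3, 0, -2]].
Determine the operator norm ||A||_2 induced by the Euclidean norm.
||A||_2 ≈ 6.0545 (= sqrt(largest eigenvalue of A^T A))

||A||_2 = sigma_max(A) = sqrt(lambda_max(A^T A)). Form the symmetric matrix M = A^T A =
[[27, 0, -12],
 [0, 32, 8],
 [-12, 8, 8]].
Its characteristic polynomial (trace, sum of principal 2x2 minors, determinant of M give the coefficients) is
  p(λ) = det(λ I - M) = λ^3 - 67λ^2 + 1128λ - 576.
No integer candidate from the rational root theorem (±divisors of 576) is a root, so the roots are irrational. The cubic discriminant is Δ = 52391232 > 0, so there are three distinct real roots. p(0) = -576 and p(1) = 486 have opposite signs, so a root lies in (0, 1); Newton's method refines it to λ ≈ 0.527. p(29) = 178 and p(30) = -36 have opposite signs, so a root lies in (29, 30); Newton's method refines it to λ ≈ 29.8165. p(36) = -144 and p(37) = 90 have opposite signs, so a root lies in (36, 37); Newton's method refines it to λ ≈ 36.6565. Check (Vieta): the three roots sum to 67, matching tr M = 67.
So the eigenvalues of A^T A are ≈ 0.527, 29.8165, 36.6565 (all ≥ 0, as they must be for A^T A). The largest is λ_max ≈ 36.6565, hence ||A||_2 = sqrt(λ_max) ≈ 6.0545.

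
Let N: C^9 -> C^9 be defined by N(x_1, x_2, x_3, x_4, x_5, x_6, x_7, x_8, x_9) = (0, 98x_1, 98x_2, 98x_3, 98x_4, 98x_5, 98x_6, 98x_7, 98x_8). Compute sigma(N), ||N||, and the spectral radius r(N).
sigma(N) = {0}; ||N|| = 98; r(N) = 0. (N is nilpotent with N^9 = 0.)

On C^9, N is a strictly lower-triangular matrix with 98 on the subdiagonal and zeros elsewhere, so its characteristic polynomial is lambda^9 and every eigenvalue is 0: sigma(N) = {0}. For the operator norm, N e_i = 98e_{i+1} for i = 1, ..., 8 and N e_9 = 0, so the singular values of N are 98 (with multiplicity 8) and 0; hence ||N|| = 98. The spectral radius r(N) = max|lambda| = 0. Note ||N|| > r(N) — characteristic of non-normal nilpotent operators. Indeed N^9 = 0.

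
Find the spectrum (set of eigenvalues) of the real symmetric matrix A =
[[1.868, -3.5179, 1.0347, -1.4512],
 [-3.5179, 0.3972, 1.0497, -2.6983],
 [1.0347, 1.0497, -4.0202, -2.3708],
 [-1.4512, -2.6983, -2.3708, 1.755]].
sigma(A) ≈ {-5, -4, 4, 5}

A is real symmetric, so its spectrum consists of real eigenvalues. Expanding the characteristic polynomial of the displayed matrix gives
  det(λ I - A) = p(λ) = λ^4 + (0)λ^3 + (-41)λ^2 + (0)λ + (400.0041).
Solving p(λ) = 0 yields eigenvalues ≈ -5, -4, 4, 5. (A is shown rounded to 4 decimals, so these recover the underlying integer eigenvalues to within that precision.)
Verification: the trace of A = 0 equals the sum of eigenvalues 0, and det(A) ≈ 400.0041 matches the eigenvalue product 400.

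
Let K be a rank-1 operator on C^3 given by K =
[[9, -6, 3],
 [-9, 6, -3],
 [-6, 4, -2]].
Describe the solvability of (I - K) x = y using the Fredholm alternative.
(I - K) is invertible (det(I - K) = -12 ≠ 0), so for every y in C^3 the equation (I - K) x = y has a unique solution.

K has rank 1, so it is an outer product K = u v^T: every row of K is a multiple of one row vector. Reading off the entries, u = (3, -3, -2) and v = (3, -2, 1) (row i of K equals u_i·v^T). A rank-one matrix u v^T satisfies K u = u (v·u) and kills the (2)-dimensional subspace v^⊥, so its characteristic polynomial is lambda^2 (lambda - v·u) with v·u = tr K = 13. Hence the eigenvalues of I - K are 1 (multiplicity 2) and 1 - (13) = -12, so det(I - K) = -12. (Direct check: I - K =
[[-8, 6, -3],
 [9, -5, 3],
 [6, -4, 3]]
has determinant -12.) The finite-dimensional Fredholm alternative says: either (I - K) is invertible, or ker(I - K) ≠ {0} and then range(I - K) = ker((I - K)^*)^⊥, with dim ker(I - K) = dim ker((I - K)^*). Since det(I - K) ≠ 0, 1 is not an eigenvalue of K and ker(I - K) = {0}, so we are in the first case: for every y there is a unique x = (I - K)^(-1) y. Explicitly, by the Sherman–Morrison formula, (I - u v^T)^(-1) = I + u v^T/(1 - v·u), i.e. (I - K)^(-1) = I + K/(-12).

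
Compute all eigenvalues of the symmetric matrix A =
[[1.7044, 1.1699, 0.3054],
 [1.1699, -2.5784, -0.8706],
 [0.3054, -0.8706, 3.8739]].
sigma(A) ≈ {-3, 2, 4}

A is real symmetric, so its spectrum consists of real eigenvalues. Expanding the characteristic polynomial of the displayed matrix gives
  det(λ I - A) = p(λ) = λ^3 + (-3)λ^2 + (-10)λ + (24).
Solving p(λ) = 0 yields eigenvalues ≈ -3, 2, 4. (A is shown rounded to 4 decimals, so these recover the underlying integer eigenvalues to within that precision.)
Verification: the trace of A = 3 equals the sum of eigenvalues 3, and det(A) ≈ -23.9999 matches the eigenvalue product -24.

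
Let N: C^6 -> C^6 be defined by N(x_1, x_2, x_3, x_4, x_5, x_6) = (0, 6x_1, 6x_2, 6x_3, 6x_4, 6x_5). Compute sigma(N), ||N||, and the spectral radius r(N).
sigma(N) = {0}; ||N|| = 6; r(N) = 0. (N is nilpotent with N^6 = 0.)

On C^6, N is a strictly lower-triangular matrix with 6 on the subdiagonal and zeros elsewhere, so its characteristic polynomial is lambda^6 and every eigenvalue is 0: sigma(N) = {0}. For the operator norm, N e_i = 6e_{i+1} for i = 1, ..., 5 and N e_6 = 0, so the singular values of N are 6 (with multiplicity 5) and 0; hence ||N|| = 6. The spectral radius r(N) = max|lambda| = 0. Note ||N|| > r(N) — characteristic of non-normal nilpotent operators. Indeed N^6 = 0.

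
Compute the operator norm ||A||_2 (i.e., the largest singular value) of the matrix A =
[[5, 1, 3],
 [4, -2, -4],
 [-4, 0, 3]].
||A||_2 ≈ 7.9866 (= sqrt(largest eigenvalue of A^T A))

||A||_2 = sigma_max(A) = sqrt(lambda_max(A^T A)). Form the symmetric matrix M = A^T A =
[[57, -3, -13],
 [-3, 5, 11],
 [-13, 11, 34]].
Its characteristic polynomial (trace, sum of principal 2x2 minors, determinant of M give the coefficients) is
  p(λ) = det(λ I - M) = λ^3 - 96λ^2 + 2094λ - 2500.
No integer candidate from the rational root theorem (±divisors of 2500) is a root, so the roots are irrational. The cubic discriminant is Δ = 3713232240 > 0, so there are three distinct real roots. p(1) = -501 and p(2) = 1312 have opposite signs, so a root lies in (1, 2); Newton's method refines it to λ ≈ 1.2664. p(30) = 920 and p(31) = -51 have opposite signs, so a root lies in (30, 31); Newton's method refines it to λ ≈ 30.9477. p(63) = -1555 and p(64) = 444 have opposite signs, so a root lies in (63, 64); Newton's method refines it to λ ≈ 63.7859. Check (Vieta): the three roots sum to 96, matching tr M = 96.
So the eigenvalues of A^T A are ≈ 1.2664, 30.9477, 63.7859 (all ≥ 0, as they must be for A^T A). The largest is λ_max ≈ 63.7859, hence ||A||_2 = sqrt(λ_max) ≈ 7.9866.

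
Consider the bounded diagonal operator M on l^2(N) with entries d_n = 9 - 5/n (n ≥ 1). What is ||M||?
||M|| = 9

For a diagonal operator on l^2 with entries d_n, ||M|| = sup_n |d_n|. Here d_1 = 4, d_2 = 13/2, ..., and d_n = 9 - 5/n increases monotonically toward 9. All terms lie in [4, 9), so |d_n| = d_n and the supremum is the limit 9, which is not attained by any individual d_n. Hence ||M|| = 9.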